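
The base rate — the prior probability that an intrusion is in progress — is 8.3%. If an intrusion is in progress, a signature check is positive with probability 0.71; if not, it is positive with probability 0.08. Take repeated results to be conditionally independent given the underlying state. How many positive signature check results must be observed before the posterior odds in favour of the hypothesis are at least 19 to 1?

Prior odds = 0.083/0.917 = 83/917.
Likelihood ratio of a positive = 0.71/0.08 = 8.875.
Target odds = 19.
Need (83/917) × 8.875ⁿ ≥ 19, i.e. 8.875ⁿ ≥ 17423/83.
8.875² = 78.765625 falls short of 17423/83 but 8.875³ = 357911/512 reaches it, so n = 3.

3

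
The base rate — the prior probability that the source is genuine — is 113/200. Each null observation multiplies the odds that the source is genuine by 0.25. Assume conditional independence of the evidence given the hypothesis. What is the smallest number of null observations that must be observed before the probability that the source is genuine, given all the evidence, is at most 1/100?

4

Prior odds: 0.565 ÷ 0.435 = 113/87.
Likelihood ratio per null observation = 0.25.
Target posterior odds = 0.01/0.99 = 1/99.
Require 0.25ⁿ ≤ 1/99 ÷ (113/87) = 29/3729.
0.25³ = 0.015625 is still above 29/3729 but 0.25⁴ = 0.00390625 is at or below it, so n = 4.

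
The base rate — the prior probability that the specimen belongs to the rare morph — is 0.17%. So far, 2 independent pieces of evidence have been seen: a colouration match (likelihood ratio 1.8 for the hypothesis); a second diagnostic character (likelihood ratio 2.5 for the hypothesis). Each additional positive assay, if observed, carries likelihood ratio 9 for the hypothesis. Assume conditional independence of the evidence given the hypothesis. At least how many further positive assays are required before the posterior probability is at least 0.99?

5

Prior odds = 0.0017/0.9983 = 17/9983.
Combined Bayes factor of the evidence already in hand = 1.8 × 2.5 = 4.5.
Odds after that evidence = (17/9983) × 4.5 = 153/19966.
Target odds = 0.99/0.01 = 99.
Need 9ⁿ ≥ 99 ÷ (153/19966) = 219626/17.
9⁴ = 6561 falls short of 219626/17 but 9⁵ = 59049 reaches it, so n = 5.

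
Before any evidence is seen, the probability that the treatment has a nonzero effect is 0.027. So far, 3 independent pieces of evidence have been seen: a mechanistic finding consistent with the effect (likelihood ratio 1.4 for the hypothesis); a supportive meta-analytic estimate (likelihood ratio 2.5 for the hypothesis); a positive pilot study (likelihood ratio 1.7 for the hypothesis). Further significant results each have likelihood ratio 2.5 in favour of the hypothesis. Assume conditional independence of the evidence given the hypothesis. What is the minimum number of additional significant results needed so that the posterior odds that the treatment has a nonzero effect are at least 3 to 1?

4

Prior odds = 0.027/0.973 = 27/973.
Combined Bayes factor of the evidence already in hand = 1.4 × 2.5 × 1.7 = 5.95.
Odds after that evidence = (27/973) × 5.95 = 459/2780.
Target odds = 3.
Need 2.5ⁿ ≥ 3 ÷ (459/2780) = 2780/153.
2.5³ = 15.625 falls short of 2780/153 but 2.5⁴ = 39.0625 reaches it, so n = 4.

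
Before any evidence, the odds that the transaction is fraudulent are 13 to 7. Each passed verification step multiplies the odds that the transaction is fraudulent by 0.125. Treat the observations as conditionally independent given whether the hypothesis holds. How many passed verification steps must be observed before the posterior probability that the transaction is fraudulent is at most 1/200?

Prior odds = 13/7.
Likelihood ratio per passed verification step = 0.125.
Target posterior odds = 0.005/0.995 = 1/199.
Require 0.125ⁿ ≤ 1/199 ÷ (13/7) = 7/2587.
0.125² = 0.015625 is still above 7/2587 but 0.125³ = 0.001953125 is at or below it, so n = 3.

3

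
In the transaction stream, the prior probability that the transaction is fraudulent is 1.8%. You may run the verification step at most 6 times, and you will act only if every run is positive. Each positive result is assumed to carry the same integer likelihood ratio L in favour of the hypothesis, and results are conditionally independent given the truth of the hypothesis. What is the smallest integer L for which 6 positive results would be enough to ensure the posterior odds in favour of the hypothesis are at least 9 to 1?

3

Prior odds = 0.018/0.982 = 9/491.
Target odds = 9.
Need L⁶ ≥ 9 ÷ (9/491) = 491.
2⁶ = 64 < 491 ≤ 729 = 3⁶, so L = 3.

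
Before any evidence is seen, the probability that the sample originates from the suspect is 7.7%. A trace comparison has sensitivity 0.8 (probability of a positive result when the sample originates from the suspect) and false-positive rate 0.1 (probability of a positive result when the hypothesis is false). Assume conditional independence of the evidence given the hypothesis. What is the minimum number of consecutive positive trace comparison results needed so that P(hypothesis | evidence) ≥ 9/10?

3

Prior odds = 0.077/0.923 = 77/923.
Likelihood ratio of a positive result = 0.8/0.1 = 8.
Target posterior odds = 0.9/0.1 = 9.
Need (77/923) × 8ⁿ ≥ 9, i.e. 8ⁿ ≥ 8307/77.
8² = 64 falls short of 8307/77 but 8³ = 512 reaches it, so n = 3.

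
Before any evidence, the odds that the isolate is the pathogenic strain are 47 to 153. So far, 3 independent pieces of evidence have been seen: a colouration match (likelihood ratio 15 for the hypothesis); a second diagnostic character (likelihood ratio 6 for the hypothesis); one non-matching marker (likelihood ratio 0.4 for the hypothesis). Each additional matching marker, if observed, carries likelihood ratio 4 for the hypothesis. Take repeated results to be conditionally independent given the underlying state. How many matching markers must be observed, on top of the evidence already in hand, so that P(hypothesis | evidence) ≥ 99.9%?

Prior odds = 47/153.
Combined Bayes factor of the evidence already in hand = 15 × 6 × 0.4 = 36.
Odds after that evidence = (47/153) × 36 = 188/17.
Target odds = 0.999/0.001 = 999.
Need 4ⁿ ≥ 999 ÷ (188/17) = 16983/188.
4³ = 64 falls short of 16983/188 but 4⁴ = 256 reaches it, so n = 4.

4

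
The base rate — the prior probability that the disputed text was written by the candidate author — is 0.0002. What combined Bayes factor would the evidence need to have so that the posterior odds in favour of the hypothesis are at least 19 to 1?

Prior odds = 0.0002/0.9998 = 1/4999.
Target odds = 19.
Required Bayes factor = 19 ÷ (1/4999) = 94981.

94981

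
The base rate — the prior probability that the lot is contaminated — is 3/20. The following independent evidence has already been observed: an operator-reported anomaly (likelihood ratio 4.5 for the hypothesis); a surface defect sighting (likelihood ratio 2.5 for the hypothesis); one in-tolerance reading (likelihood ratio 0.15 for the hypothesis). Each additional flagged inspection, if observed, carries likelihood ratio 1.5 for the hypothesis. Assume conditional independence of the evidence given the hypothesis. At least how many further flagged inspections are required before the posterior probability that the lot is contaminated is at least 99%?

15

Prior odds = 0.15/0.85 = 3/17.
Combined Bayes factor of the evidence already in hand = 4.5 × 2.5 × 0.15 = 1.6875.
Odds after that evidence = (3/17) × 1.6875 = 81/272.
Target odds = 0.99/0.01 = 99.
Need 1.5ⁿ ≥ 99 ÷ (81/272) = 2992/9.
1.5¹⁴ = 4782969/16384 falls short of 2992/9 but 1.5¹⁵ = 14348907/32768 reaches it, so n = 15.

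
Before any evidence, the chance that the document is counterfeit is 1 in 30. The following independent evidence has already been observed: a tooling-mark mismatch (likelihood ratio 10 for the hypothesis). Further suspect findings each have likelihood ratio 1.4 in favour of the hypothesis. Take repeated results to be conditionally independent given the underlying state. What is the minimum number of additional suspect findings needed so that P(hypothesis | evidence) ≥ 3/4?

Prior odds = (1/30)/(29/30) = 1/29.
Bayes factor of the evidence already in hand = 10.
Odds after that evidence = (1/29) × 10 = 10/29.
Target odds = 0.75/0.25 = 3.
Need 1.4ⁿ ≥ 3 ÷ (10/29) = 8.7.
1.4⁶ = 117649/15625 falls short of 8.7 but 1.4⁷ = 823543/78125 reaches it, so n = 7.

7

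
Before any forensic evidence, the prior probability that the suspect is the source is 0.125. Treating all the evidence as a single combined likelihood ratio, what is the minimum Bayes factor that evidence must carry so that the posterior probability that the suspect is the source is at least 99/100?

693

Prior odds = 0.125/0.875 = 1/7.
Target odds = 0.99/0.01 = 99.
Required Bayes factor = 99 ÷ (1/7) = 693.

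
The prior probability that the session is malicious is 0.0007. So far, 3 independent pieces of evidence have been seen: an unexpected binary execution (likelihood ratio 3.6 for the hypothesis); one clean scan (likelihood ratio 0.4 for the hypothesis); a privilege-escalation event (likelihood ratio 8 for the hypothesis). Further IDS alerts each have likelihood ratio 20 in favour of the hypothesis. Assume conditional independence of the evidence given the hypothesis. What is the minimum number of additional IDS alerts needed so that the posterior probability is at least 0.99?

4

Prior odds = 0.0007/0.9993 = 7/9993.
Combined Bayes factor of the evidence already in hand = 3.6 × 0.4 × 8 = 11.52.
Odds after that evidence = (7/9993) × 11.52 = 672/83275.
Target odds = 0.99/0.01 = 99.
Need 20ⁿ ≥ 99 ÷ (672/83275) = 2748075/224.
20³ = 8000 falls short of 2748075/224 but 20⁴ = 160000 reaches it, so n = 4.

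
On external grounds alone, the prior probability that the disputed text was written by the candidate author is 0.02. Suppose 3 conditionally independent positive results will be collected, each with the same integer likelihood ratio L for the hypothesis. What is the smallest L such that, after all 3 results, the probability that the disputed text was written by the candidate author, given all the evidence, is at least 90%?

8

Prior odds = 0.02/0.98 = 1/49.
Target odds = 0.9/0.1 = 9.
Need L³ ≥ 9 ÷ (1/49) = 441.
7³ = 343 < 441 ≤ 512 = 8³, so L = 8.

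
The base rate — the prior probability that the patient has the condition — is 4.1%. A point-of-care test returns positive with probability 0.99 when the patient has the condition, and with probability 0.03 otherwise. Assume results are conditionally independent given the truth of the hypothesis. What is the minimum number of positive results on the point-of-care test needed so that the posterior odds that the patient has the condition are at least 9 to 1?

Prior odds: 0.041 ÷ 0.959 = 41/959.
Likelihood ratio of a positive result = 0.99/0.03 = 33.
Target odds = 9.
Need (41/959) × 33ⁿ ≥ 9, i.e. 33ⁿ ≥ 8631/41.
33¹ = 33 falls short of 8631/41 but 33² = 1089 reaches it, so n = 2.

2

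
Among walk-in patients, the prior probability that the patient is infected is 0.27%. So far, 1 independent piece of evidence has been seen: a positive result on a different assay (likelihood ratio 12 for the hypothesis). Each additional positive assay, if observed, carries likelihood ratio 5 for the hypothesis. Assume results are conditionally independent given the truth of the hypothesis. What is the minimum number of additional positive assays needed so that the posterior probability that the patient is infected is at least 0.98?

5

Prior odds = 0.0027/0.9973 = 27/9973.
Bayes factor of the evidence already in hand = 12.
Odds after that evidence = (27/9973) × 12 = 324/9973.
Target odds = 0.98/0.02 = 49.
Need 5ⁿ ≥ 49 ÷ (324/9973) = 488677/324.
5⁴ = 625 falls short of 488677/324 but 5⁵ = 3125 reaches it, so n = 5.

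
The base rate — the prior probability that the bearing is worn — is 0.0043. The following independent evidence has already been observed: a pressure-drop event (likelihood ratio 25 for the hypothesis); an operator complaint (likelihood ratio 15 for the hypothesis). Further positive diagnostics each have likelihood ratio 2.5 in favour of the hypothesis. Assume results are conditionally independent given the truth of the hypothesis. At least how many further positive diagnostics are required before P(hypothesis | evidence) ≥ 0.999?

8

Prior odds = 0.0043/0.9957 = 43/9957.
Combined Bayes factor of the evidence already in hand = 25 × 15 = 375.
Odds after that evidence = (43/9957) × 375 = 5375/3319.
Target odds = 0.999/0.001 = 999.
Need 2.5ⁿ ≥ 999 ÷ (5375/3319) = 3315681/5375.
2.5⁷ = 610.3515625 falls short of 3315681/5375 but 2.5⁸ = 390625/256 reaches it, so n = 8.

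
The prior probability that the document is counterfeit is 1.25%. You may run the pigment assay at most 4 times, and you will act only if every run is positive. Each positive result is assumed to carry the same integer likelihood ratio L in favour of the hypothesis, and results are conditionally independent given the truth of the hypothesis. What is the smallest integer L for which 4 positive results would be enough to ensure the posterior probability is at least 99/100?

10

Prior odds = 0.0125/0.9875 = 1/79.
Target odds = 0.99/0.01 = 99.
Need L⁴ ≥ 99 ÷ (1/79) = 7821.
9⁴ = 6561 < 7821 ≤ 10000 = 10⁴, so L = 10.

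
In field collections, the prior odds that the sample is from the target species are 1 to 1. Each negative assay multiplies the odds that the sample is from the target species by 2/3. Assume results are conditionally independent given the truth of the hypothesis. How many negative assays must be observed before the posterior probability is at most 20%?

Prior odds = 1.
Likelihood ratio per negative assay = 2/3.
Target odds: 0.2 ÷ 0.8 = 0.25.
Require (2/3)ⁿ ≤ 0.25 ÷ 1 = 0.25.
(2/3)³ = 8/27 is still above 0.25 but (2/3)⁴ = 16/81 is at or below it, so n = 4.

4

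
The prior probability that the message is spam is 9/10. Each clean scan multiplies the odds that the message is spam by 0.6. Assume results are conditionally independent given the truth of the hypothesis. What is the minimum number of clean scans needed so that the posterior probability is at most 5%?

11

Prior odds = 0.9/0.1 = 9.
Likelihood ratio per clean scan = 0.6.
Target posterior odds = 0.05/0.95 = 1/19.
Need 9 × 0.6ⁿ ≤ 1/19, i.e. 0.6ⁿ ≤ 1/171.
0.6¹⁰ = 59049/9765625 is still above 1/171 but 0.6¹¹ = 177147/48828125 is at or below it, so n = 11.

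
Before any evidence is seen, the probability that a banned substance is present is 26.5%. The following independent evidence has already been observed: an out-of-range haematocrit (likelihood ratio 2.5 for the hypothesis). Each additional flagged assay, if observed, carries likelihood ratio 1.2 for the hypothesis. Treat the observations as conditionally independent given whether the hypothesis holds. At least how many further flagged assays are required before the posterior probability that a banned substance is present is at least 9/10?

Prior odds = 0.265/0.735 = 53/147.
Bayes factor of the evidence already in hand = 2.5.
Odds after that evidence = (53/147) × 2.5 = 265/294.
Target odds = 0.9/0.1 = 9.
Need 1.2ⁿ ≥ 9 ÷ (265/294) = 2646/265.
1.2¹² ≈8.9161 falls short of 2646/265 but 1.2¹³ ≈10.6993 reaches it, so n = 13.

13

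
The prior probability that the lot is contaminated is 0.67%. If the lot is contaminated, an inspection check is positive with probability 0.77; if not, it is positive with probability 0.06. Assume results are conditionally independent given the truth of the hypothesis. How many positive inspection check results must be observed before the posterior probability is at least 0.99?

Prior odds: 0.0067 ÷ 0.9933 = 67/9933.
Likelihood ratio of a positive = 0.77/0.06 = 77/6.
Target odds: 0.99 ÷ 0.01 = 99.
Need (67/9933) × (77/6)ⁿ ≥ 99, i.e. (77/6)ⁿ ≥ 983367/67.
(77/6)³ = 456533/216 falls short of 983367/67 but (77/6)⁴ = 35153041/1296 reaches it, so n = 4.

4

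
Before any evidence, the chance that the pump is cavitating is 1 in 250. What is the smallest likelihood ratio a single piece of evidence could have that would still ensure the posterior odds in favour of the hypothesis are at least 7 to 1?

Prior odds = 0.004/0.996 = 1/249.
Target odds = 7.
Required Bayes factor = 7 ÷ (1/249) = 1743.

1743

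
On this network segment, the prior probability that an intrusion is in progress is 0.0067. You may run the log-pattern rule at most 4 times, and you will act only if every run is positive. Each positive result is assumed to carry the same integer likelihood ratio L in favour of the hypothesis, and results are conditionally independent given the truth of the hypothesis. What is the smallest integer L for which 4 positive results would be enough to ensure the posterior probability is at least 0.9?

Prior odds = 0.0067/0.9933 = 67/9933.
Target odds = 0.9/0.1 = 9.
Need L⁴ ≥ 9 ÷ (67/9933) = 89397/67.
6⁴ = 1296 < 89397/67 ≤ 2401 = 7⁴, so L = 7.

7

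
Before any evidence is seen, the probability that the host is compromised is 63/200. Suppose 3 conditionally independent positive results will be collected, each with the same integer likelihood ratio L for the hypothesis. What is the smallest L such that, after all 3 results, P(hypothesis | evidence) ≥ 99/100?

Prior odds = 0.315/0.685 = 63/137.
Target odds = 0.99/0.01 = 99.
Need L³ ≥ 99 ÷ (63/137) = 1507/7.
5³ = 125 < 1507/7 ≤ 216 = 6³, so L = 6.

6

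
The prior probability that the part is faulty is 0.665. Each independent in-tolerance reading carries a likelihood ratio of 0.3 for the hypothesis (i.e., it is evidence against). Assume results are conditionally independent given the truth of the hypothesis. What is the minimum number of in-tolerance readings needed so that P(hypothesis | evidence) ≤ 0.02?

4

Prior odds: 0.665 ÷ 0.335 = 133/67.
Likelihood ratio per in-tolerance reading = 0.3.
Target odds: 0.02 ÷ 0.98 = 1/49.
Need (133/67) × 0.3ⁿ ≤ 1/49, i.e. 0.3ⁿ ≤ 67/6517.
0.3³ = 0.027 is still above 67/6517 but 0.3⁴ = 0.0081 is at or below it, so n = 4.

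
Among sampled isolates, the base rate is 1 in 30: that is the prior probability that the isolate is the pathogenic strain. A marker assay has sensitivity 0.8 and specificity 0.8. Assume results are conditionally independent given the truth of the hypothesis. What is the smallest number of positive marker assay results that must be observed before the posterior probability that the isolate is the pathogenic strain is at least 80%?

4

Prior odds: (1/30) ÷ (29/30) = 1/29.
False-positive rate = 1 − 0.8 = 0.2; likelihood ratio of a positive = 0.8/0.2 = 4.
Target odds: 0.8 ÷ 0.2 = 4.
Need (1/29) × 4ⁿ ≥ 4, i.e. 4ⁿ ≥ 116.
4³ = 64 falls short of 116 but 4⁴ = 256 reaches it, so n = 4.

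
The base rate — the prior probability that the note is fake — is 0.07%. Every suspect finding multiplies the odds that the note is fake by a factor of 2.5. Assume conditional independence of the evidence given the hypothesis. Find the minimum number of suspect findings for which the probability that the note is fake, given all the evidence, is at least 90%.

Prior odds = 0.0007/0.9993 = 7/9993.
Likelihood ratio per suspect finding = 2.5.
Target odds: 0.9 ÷ 0.1 = 9.
Need (7/9993) × 2.5ⁿ ≥ 9, i.e. 2.5ⁿ ≥ 89937/7.
2.5¹⁰ = 9765625/1024 falls short of 89937/7 but 2.5¹¹ = 48828125/2048 reaches it, so n = 11.

11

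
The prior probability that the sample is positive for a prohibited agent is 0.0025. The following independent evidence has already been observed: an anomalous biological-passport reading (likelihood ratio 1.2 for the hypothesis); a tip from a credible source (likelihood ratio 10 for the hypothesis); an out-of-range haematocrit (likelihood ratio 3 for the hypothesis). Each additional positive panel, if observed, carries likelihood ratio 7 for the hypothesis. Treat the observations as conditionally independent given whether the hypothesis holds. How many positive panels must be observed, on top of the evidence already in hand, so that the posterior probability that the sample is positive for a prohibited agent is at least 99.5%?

Prior odds = 0.0025/0.9975 = 1/399.
Combined Bayes factor of the evidence already in hand = 1.2 × 10 × 3 = 36.
Odds after that evidence = (1/399) × 36 = 12/133.
Target odds = 0.995/0.005 = 199.
Need 7ⁿ ≥ 199 ÷ (12/133) = 26467/12.
7³ = 343 falls short of 26467/12 but 7⁴ = 2401 reaches it, so n = 4.

4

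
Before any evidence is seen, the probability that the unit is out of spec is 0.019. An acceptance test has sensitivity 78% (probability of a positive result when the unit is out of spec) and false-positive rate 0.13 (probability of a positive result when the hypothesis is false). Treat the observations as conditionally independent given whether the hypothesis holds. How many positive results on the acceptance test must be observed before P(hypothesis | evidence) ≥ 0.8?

Prior odds: 0.019 ÷ 0.981 = 19/981.
Likelihood ratio of a positive result = 0.78/0.13 = 6.
Target posterior odds = 0.8/0.2 = 4.
Need (19/981) × 6ⁿ ≥ 4, i.e. 6ⁿ ≥ 3924/19.
6² = 36 falls short of 3924/19 but 6³ = 216 reaches it, so n = 3.

3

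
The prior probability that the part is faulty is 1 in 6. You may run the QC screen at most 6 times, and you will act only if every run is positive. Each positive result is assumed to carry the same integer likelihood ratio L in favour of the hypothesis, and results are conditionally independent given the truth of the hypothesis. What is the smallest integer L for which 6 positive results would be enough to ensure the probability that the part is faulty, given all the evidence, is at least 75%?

Prior odds = (1/6)/(5/6) = 0.2.
Target odds = 0.75/0.25 = 3.
Need L⁶ ≥ 3 ÷ 0.2 = 15.
1⁶ = 1 < 15 ≤ 64 = 2⁶, so L = 2.

2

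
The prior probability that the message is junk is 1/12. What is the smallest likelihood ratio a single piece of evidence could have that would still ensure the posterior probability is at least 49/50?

Prior odds = (1/12)/(11/12) = 1/11.
Target odds = 0.98/0.02 = 49.
Required Bayes factor = 49 ÷ (1/11) = 539.

539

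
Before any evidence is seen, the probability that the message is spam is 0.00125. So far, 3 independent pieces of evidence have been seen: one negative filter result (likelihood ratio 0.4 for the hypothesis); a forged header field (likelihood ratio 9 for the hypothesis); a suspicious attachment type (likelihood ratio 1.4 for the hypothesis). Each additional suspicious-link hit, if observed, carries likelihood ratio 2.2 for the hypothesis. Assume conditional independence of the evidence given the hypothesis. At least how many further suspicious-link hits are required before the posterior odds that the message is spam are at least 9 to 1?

Prior odds = 0.00125/0.99875 = 1/799.
Combined Bayes factor of the evidence already in hand = 0.4 × 9 × 1.4 = 5.04.
Odds after that evidence = (1/799) × 5.04 = 126/19975.
Target odds = 9.
Need 2.2ⁿ ≥ 9 ÷ (126/19975) = 19975/14.
2.2⁹ ≈1207.27 falls short of 19975/14 but 2.2¹⁰ ≈2655.99 reaches it, so n = 10.

10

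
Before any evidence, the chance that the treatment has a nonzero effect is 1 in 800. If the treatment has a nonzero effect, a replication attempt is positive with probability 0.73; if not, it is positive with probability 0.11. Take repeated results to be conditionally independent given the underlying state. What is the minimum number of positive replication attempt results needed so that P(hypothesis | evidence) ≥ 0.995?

7

Prior odds: 0.00125 ÷ 0.99875 = 1/799.
Likelihood ratio of a positive = 0.73/0.11 = 73/11.
Target posterior odds = 0.995/0.005 = 199.
Require (73/11)ⁿ ≥ 199 ÷ (1/799) = 159001.
(73/11)⁶ ≈85424.2 falls short of 159001 but (73/11)⁷ ≈566906 reaches it, so n = 7.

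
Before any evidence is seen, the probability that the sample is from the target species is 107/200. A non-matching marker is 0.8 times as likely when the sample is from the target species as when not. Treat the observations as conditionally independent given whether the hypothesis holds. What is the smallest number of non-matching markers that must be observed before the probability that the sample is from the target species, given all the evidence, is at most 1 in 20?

14

Prior odds = 0.535/0.465 = 107/93.
Likelihood ratio per non-matching marker = 0.8.
Target odds: 0.05 ÷ 0.95 = 1/19.
Require 0.8ⁿ ≤ 1/19 ÷ (107/93) = 93/2033.
0.8¹³ ≈0.0549756 is still above 93/2033 but 0.8¹⁴ ≈0.0439805 is at or below it, so n = 14.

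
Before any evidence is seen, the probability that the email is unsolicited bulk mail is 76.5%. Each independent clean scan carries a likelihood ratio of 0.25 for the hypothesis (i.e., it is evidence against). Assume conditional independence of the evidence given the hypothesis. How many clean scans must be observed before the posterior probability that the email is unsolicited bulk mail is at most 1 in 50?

4

Prior odds = 0.765/0.235 = 153/47.
Likelihood ratio per clean scan = 0.25.
Target posterior odds = 0.02/0.98 = 1/49.
Need (153/47) × 0.25ⁿ ≤ 1/49, i.e. 0.25ⁿ ≤ 47/7497.
0.25³ = 0.015625 is still above 47/7497 but 0.25⁴ = 0.00390625 is at or below it, so n = 4.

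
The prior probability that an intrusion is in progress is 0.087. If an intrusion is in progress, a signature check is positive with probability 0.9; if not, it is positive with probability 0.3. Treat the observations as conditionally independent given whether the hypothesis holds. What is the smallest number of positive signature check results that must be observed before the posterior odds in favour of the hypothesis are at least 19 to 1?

5

Prior odds = 0.087/0.913 = 87/913.
Likelihood ratio of a positive = 0.9/0.3 = 3.
Target odds = 19.
Need (87/913) × 3ⁿ ≥ 19, i.e. 3ⁿ ≥ 17347/87.
3⁴ = 81 falls short of 17347/87 but 3⁵ = 243 reaches it, so n = 5.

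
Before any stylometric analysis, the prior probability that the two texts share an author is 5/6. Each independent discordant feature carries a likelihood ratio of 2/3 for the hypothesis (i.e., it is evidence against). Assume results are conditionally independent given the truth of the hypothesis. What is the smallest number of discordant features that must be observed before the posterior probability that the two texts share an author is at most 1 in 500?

20

Prior odds = (5/6)/(1/6) = 5.
Likelihood ratio per discordant feature = 2/3.
Target posterior odds = 0.002/0.998 = 1/499.
Need 5 × (2/3)ⁿ ≤ 1/499, i.e. (2/3)ⁿ ≤ 1/2495.
(2/3)¹⁹ ≈0.000451093 is still above 1/2495 but (2/3)²⁰ ≈0.000300729 is at or below it, so n = 20.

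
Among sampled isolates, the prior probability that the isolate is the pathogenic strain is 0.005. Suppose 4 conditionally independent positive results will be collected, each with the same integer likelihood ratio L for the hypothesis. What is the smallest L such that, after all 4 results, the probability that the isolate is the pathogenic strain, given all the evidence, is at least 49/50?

10

Prior odds = 0.005/0.995 = 1/199.
Target odds = 0.98/0.02 = 49.
Need L⁴ ≥ 49 ÷ (1/199) = 9751.
9⁴ = 6561 < 9751 ≤ 10000 = 10⁴, so L = 10.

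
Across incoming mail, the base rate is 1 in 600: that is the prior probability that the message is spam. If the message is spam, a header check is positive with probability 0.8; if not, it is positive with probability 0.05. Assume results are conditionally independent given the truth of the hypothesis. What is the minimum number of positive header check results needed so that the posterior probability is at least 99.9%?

Prior odds = (1/600)/(599/600) = 1/599.
Likelihood ratio of a positive = 0.8/0.05 = 16.
Target posterior odds = 0.999/0.001 = 999.
Require 16ⁿ ≥ 999 ÷ (1/599) = 598401.
16⁴ = 65536 falls short of 598401 but 16⁵ = 1048576 reaches it, so n = 5.

5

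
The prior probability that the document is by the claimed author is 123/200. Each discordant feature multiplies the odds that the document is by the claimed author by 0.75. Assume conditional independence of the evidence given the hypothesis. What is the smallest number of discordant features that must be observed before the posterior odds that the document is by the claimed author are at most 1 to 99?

Prior odds: 0.615 ÷ 0.385 = 123/77.
Likelihood ratio per discordant feature = 0.75.
Target odds = 1/99.
Need (123/77) × 0.75ⁿ ≤ 1/99, i.e. 0.75ⁿ ≤ 7/1107.
0.75¹⁷ ≈0.00751695 is still above 7/1107 but 0.75¹⁸ ≈0.00563771 is at or below it, so n = 18.

18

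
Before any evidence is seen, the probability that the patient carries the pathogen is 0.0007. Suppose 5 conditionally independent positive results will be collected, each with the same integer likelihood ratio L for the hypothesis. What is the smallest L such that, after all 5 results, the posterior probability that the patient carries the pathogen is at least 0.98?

Prior odds = 0.0007/0.9993 = 7/9993.
Target odds = 0.98/0.02 = 49.
Need L⁵ ≥ 49 ÷ (7/9993) = 69951.
9⁵ = 59049 < 69951 ≤ 100000 = 10⁵, so L = 10.

10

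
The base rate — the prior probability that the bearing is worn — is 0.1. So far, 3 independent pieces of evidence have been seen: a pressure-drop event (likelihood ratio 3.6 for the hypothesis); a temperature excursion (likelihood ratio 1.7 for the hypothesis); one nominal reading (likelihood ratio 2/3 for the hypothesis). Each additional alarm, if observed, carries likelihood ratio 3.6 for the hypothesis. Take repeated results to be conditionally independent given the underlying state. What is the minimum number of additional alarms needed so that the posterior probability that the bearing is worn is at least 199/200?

Prior odds = 0.1/0.9 = 1/9.
Combined Bayes factor of the evidence already in hand = 3.6 × 1.7 × (2/3) = 4.08.
Odds after that evidence = (1/9) × 4.08 = 34/75.
Target odds = 0.995/0.005 = 199.
Need 3.6ⁿ ≥ 199 ÷ (34/75) = 14925/34.
3.6⁴ = 167.9616 falls short of 14925/34 but 3.6⁵ = 604.66176 reaches it, so n = 5.

5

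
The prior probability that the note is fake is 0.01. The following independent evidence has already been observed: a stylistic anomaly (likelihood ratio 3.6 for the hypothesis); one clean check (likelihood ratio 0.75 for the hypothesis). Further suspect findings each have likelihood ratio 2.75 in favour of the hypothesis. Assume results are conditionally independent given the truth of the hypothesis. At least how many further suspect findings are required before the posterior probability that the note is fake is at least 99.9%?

11

Prior odds = 0.01/0.99 = 1/99.
Combined Bayes factor of the evidence already in hand = 3.6 × 0.75 = 2.7.
Odds after that evidence = (1/99) × 2.7 = 3/110.
Target odds = 0.999/0.001 = 999.
Need 2.75ⁿ ≥ 999 ÷ (3/110) = 36630.
2.75¹⁰ ≈24735.9 falls short of 36630 but 2.75¹¹ ≈68023.6 reaches it, so n = 11.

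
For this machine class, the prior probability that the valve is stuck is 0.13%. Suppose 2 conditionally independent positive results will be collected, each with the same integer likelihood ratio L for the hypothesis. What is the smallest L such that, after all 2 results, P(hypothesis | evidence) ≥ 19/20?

Prior odds = 0.0013/0.9987 = 13/9987.
Target odds = 0.95/0.05 = 19.
Need L² ≥ 19 ÷ (13/9987) = 189753/13.
120² = 14400 < 189753/13 ≤ 14641 = 121², so L = 121.

121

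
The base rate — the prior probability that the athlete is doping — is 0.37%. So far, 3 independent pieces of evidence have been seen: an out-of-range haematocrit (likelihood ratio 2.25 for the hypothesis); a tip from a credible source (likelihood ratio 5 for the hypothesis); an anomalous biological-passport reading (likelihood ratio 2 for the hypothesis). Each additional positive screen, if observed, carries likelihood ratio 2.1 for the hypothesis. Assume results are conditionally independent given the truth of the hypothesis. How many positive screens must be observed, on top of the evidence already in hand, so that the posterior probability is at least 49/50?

Prior odds = 0.0037/0.9963 = 37/9963.
Combined Bayes factor of the evidence already in hand = 2.25 × 5 × 2 = 22.5.
Odds after that evidence = (37/9963) × 22.5 = 185/2214.
Target odds = 0.98/0.02 = 49.
Need 2.1ⁿ ≥ 49 ÷ (185/2214) = 108486/185.
2.1⁸ ≈378.229 falls short of 108486/185 but 2.1⁹ ≈794.28 reaches it, so n = 9.

9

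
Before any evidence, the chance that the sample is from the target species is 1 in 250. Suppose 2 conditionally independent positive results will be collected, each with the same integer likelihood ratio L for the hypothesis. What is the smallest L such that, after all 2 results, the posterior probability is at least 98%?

Prior odds = 0.004/0.996 = 1/249.
Target odds = 0.98/0.02 = 49.
Need L² ≥ 49 ÷ (1/249) = 12201.
110² = 12100 < 12201 ≤ 12321 = 111², so L = 111.

111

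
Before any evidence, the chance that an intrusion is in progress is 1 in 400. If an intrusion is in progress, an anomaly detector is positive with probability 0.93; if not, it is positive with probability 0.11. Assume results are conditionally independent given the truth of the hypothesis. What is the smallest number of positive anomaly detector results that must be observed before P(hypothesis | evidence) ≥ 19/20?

Prior odds: 0.0025 ÷ 0.9975 = 1/399.
Likelihood ratio of a positive = 0.93/0.11 = 93/11.
Target posterior odds = 0.95/0.05 = 19.
Need (1/399) × (93/11)ⁿ ≥ 19, i.e. (93/11)ⁿ ≥ 7581.
(93/11)⁴ = 74805201/14641 falls short of 7581 but (93/11)⁵ ≈43196.8 reaches it, so n = 5.

5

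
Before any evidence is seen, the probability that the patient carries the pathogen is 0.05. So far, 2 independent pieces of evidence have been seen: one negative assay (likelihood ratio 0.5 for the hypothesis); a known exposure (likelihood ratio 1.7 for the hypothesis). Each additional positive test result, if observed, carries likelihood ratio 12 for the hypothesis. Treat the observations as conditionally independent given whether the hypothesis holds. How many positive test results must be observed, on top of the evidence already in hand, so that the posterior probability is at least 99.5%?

4

Prior odds = 0.05/0.95 = 1/19.
Combined Bayes factor of the evidence already in hand = 0.5 × 1.7 = 0.85.
Odds after that evidence = (1/19) × 0.85 = 17/380.
Target odds = 0.995/0.005 = 199.
Need 12ⁿ ≥ 199 ÷ (17/380) = 75620/17.
12³ = 1728 falls short of 75620/17 but 12⁴ = 20736 reaches it, so n = 4.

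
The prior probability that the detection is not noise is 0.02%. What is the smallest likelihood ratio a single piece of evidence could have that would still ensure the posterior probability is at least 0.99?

494901

Prior odds = 0.0002/0.9998 = 1/4999.
Target odds = 0.99/0.01 = 99.
Required Bayes factor = 99 ÷ (1/4999) = 494901.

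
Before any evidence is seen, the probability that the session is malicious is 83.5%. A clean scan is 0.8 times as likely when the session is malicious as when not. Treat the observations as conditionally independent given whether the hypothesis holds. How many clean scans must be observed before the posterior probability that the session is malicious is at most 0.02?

25

Prior odds = 0.835/0.165 = 167/33.
Likelihood ratio per clean scan = 0.8.
Target odds: 0.02 ÷ 0.98 = 1/49.
Need (167/33) × 0.8ⁿ ≤ 1/49, i.e. 0.8ⁿ ≤ 33/8183.
0.8²⁴ ≈0.00472237 is still above 33/8183 but 0.8²⁵ ≈0.00377789 is at or below it, so n = 25.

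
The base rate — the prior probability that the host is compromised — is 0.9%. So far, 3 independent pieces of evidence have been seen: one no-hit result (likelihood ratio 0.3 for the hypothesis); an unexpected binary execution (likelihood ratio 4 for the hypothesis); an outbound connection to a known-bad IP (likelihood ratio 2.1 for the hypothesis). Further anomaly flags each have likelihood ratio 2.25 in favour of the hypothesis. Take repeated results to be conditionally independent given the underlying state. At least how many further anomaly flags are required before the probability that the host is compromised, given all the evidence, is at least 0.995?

12

Prior odds = 0.009/0.991 = 9/991.
Combined Bayes factor of the evidence already in hand = 0.3 × 4 × 2.1 = 2.52.
Odds after that evidence = (9/991) × 2.52 = 567/24775.
Target odds = 0.995/0.005 = 199.
Need 2.25ⁿ ≥ 199 ÷ (567/24775) = 4930225/567.
2.25¹¹ ≈7481.83 falls short of 4930225/567 but 2.25¹² ≈16834.1 reaches it, so n = 12.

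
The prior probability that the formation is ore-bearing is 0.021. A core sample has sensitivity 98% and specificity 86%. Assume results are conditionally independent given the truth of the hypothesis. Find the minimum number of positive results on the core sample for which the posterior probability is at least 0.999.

6

Prior odds: 0.021 ÷ 0.979 = 21/979.
False-positive rate = 1 − 0.86 = 0.14; likelihood ratio of a positive = 0.98/0.14 = 7.
Target posterior odds = 0.999/0.001 = 999.
Need (21/979) × 7ⁿ ≥ 999, i.e. 7ⁿ ≥ 326007/7.
7⁵ = 16807 falls short of 326007/7 but 7⁶ = 117649 reaches it, so n = 6.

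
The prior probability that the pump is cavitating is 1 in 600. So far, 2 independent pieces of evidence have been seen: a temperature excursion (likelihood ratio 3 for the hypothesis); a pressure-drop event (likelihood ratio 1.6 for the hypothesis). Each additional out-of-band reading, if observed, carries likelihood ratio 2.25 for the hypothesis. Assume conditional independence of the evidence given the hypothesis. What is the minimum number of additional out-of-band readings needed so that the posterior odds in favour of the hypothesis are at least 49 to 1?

11

Prior odds = (1/600)/(599/600) = 1/599.
Combined Bayes factor of the evidence already in hand = 3 × 1.6 = 4.8.
Odds after that evidence = (1/599) × 4.8 = 24/2995.
Target odds = 49.
Need 2.25ⁿ ≥ 49 ÷ (24/2995) = 146755/24.
2.25¹⁰ ≈3325.26 falls short of 146755/24 but 2.25¹¹ ≈7481.83 reaches it, so n = 11.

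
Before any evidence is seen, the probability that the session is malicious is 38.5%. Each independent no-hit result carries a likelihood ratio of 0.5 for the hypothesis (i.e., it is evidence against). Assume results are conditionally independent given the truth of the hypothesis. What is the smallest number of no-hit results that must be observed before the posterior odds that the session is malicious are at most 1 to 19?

4

Prior odds = 0.385/0.615 = 77/123.
Likelihood ratio per no-hit result = 0.5.
Target odds = 1/19.
Need (77/123) × 0.5ⁿ ≤ 1/19, i.e. 0.5ⁿ ≤ 123/1463.
0.5³ = 0.125 is still above 123/1463 but 0.5⁴ = 0.0625 is at or below it, so n = 4.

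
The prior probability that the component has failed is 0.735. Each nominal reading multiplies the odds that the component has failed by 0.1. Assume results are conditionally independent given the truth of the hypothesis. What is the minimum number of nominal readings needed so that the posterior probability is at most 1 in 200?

3

Prior odds: 0.735 ÷ 0.265 = 147/53.
Likelihood ratio per nominal reading = 0.1.
Target odds: 0.005 ÷ 0.995 = 1/199.
Require 0.1ⁿ ≤ 1/199 ÷ (147/53) = 53/29253.
0.1² = 0.01 is still above 53/29253 but 0.1³ = 0.001 is at or below it, so n = 3.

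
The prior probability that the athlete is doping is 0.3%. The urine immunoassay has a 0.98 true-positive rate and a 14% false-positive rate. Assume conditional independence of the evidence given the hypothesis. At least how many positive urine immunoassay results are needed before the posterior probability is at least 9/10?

5

Prior odds: 0.003 ÷ 0.997 = 3/997.
Likelihood ratio of a positive result = 0.98/0.14 = 7.
Target odds: 0.9 ÷ 0.1 = 9.
Require 7ⁿ ≥ 9 ÷ (3/997) = 2991.
7⁴ = 2401 falls short of 2991 but 7⁵ = 16807 reaches it, so n = 5.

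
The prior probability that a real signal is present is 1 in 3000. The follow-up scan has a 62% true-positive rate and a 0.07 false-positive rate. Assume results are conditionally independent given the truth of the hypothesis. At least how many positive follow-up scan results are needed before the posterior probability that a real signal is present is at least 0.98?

Prior odds = (1/3000)/(2999/3000) = 1/2999.
Likelihood ratio of a positive result = 0.62/0.07 = 62/7.
Target posterior odds = 0.98/0.02 = 49.
Require (62/7)ⁿ ≥ 49 ÷ (1/2999) = 146951.
(62/7)⁵ = 916132832/16807 falls short of 146951 but (62/7)⁶ ≈482794 reaches it, so n = 6.

6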